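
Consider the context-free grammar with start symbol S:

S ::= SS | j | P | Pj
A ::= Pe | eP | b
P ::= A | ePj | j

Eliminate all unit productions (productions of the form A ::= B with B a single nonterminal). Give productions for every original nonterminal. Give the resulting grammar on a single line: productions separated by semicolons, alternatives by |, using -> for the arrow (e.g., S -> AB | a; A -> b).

S -> b | j | Pe | Pj | SS | eP | ePj; A -> b | Pe | eP; P -> b | j | Pe | eP | ePj

Unit productions: P->A, S->P.
Unit pairs (A ⇒* B via units): (P,A), (S,A), (S,P).
S: inherits non-unit rules of {A, P, S} → Pe | Pj | SS | b | eP | ePj | j.
A: inherits non-unit rules of {A} → Pe | b | eP.
P: inherits non-unit rules of {A, P} → Pe | b | eP | ePj | j.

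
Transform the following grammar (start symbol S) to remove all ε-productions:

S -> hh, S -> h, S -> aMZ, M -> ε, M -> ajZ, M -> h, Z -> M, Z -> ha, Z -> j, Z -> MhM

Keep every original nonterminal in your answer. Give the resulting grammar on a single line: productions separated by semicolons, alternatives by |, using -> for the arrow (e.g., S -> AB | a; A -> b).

S -> a | h | aM | aZ | hh | aMZ; M -> h | aj | ajZ; Z -> M | h | j | Mh | hM | ha | MhM

Nullable set: {M, Z}.
S -> aMZ: M, Z nullable, giving a | aM | aMZ | aZ.
Drop M -> ε.
M -> ajZ: Z nullable, giving aj | ajZ.
Z -> M: M nullable, giving M.
Z -> MhM: M, M nullable, giving Mh | MhM | h | hM.
Unchanged (no nullable symbols): S -> h; S -> hh; M -> h; Z -> ha; Z -> j.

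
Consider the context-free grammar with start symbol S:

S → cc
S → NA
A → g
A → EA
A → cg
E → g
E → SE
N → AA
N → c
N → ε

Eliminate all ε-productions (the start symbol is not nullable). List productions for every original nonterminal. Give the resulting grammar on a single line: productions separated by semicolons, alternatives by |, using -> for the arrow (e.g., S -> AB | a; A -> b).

S -> A | NA | cc; A -> g | EA | cg; E -> g | SE; N -> c | AA

Nullable set: {N}.
S -> NA: N nullable, giving A | NA.
Drop N -> ε.
Unchanged (no nullable symbols): S -> cc; A -> EA; A -> cg; A -> g; E -> SE; E -> g; N -> AA; N -> c.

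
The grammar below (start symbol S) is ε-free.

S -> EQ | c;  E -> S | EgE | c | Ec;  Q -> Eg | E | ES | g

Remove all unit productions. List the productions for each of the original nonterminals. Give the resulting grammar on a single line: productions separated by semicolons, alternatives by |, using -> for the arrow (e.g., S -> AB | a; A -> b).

Unit productions: E->S, Q->E.
Unit pairs (A ⇒* B via units): (E,S), (Q,E), (Q,S).
S: inherits non-unit rules of {S} → EQ | c.
E: inherits non-unit rules of {E, S} → EQ | Ec | EgE | c.
Q: inherits non-unit rules of {E, Q, S} → EQ | ES | Ec | Eg | EgE | c | g.

S -> c | EQ; E -> c | EQ | Ec | EgE; Q -> c | g | EQ | ES | Ec | Eg | EgE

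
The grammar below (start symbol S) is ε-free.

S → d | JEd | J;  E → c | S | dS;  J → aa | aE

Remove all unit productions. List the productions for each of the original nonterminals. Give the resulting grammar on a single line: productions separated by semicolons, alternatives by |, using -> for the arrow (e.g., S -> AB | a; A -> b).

S -> d | aE | aa | JEd; E -> c | d | aE | aa | dS | JEd; J -> aE | aa

Unit productions: E->S, S->J.
Unit pairs (A ⇒* B via units): (E,J), (E,S), (S,J).
S: inherits non-unit rules of {J, S} → JEd | aE | aa | d.
E: inherits non-unit rules of {E, J, S} → JEd | aE | aa | c | d | dS.
J: inherits non-unit rules of {J} → aE | aa.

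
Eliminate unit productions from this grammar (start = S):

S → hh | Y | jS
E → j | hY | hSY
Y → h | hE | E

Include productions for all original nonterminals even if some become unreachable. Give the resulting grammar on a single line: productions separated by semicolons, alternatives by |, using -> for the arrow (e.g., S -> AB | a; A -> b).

Unit productions: S->Y, Y->E.
Unit pairs (A ⇒* B via units): (S,E), (S,Y), (Y,E).
S: inherits non-unit rules of {E, S, Y} → h | hE | hSY | hY | hh | j | jS.
E: inherits non-unit rules of {E} → hSY | hY | j.
Y: inherits non-unit rules of {E, Y} → h | hE | hSY | hY | j.

S -> h | j | hE | hY | hh | jS | hSY; E -> j | hY | hSY; Y -> h | j | hE | hY | hSY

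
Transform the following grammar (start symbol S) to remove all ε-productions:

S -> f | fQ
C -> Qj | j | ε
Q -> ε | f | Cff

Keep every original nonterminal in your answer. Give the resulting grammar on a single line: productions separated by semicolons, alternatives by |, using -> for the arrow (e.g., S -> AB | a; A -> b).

S -> f | fQ; C -> j | Qj; Q -> f | ff | Cff

Nullable set: {C, Q}.
S -> fQ: Q nullable, giving f | fQ.
Drop C -> ε.
C -> Qj: Q nullable, giving Qj | j.
Drop Q -> ε.
Q -> Cff: C nullable, giving Cff | ff.
Unchanged (no nullable symbols): S -> f; C -> j; Q -> f.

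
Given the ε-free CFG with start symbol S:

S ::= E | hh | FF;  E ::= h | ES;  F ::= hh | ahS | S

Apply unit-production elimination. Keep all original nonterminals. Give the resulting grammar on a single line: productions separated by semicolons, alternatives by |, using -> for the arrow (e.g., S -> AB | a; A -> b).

Unit productions: F->S, S->E.
Unit pairs (A ⇒* B via units): (F,E), (F,S), (S,E).
S: inherits non-unit rules of {E, S} → ES | FF | h | hh.
E: inherits non-unit rules of {E} → ES | h.
F: inherits non-unit rules of {E, F, S} → ES | FF | ahS | h | hh.

S -> h | ES | FF | hh; E -> h | ES; F -> h | ES | FF | hh | ahS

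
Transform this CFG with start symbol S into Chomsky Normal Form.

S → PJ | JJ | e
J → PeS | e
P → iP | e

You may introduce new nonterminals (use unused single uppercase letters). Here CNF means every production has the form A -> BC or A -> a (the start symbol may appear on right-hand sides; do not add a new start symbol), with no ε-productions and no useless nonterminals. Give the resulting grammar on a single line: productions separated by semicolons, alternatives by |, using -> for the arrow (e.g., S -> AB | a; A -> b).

S -> e | JJ | PJ; A -> e; B -> i; C -> AS; J -> e | PC; P -> e | BP

No ε-productions.
No unit productions to eliminate.
TERM: introduce A -> e, B -> i and substitute in every rule of length ≥2.
BIN: J -> PAS becomes J -> PC, C -> AS.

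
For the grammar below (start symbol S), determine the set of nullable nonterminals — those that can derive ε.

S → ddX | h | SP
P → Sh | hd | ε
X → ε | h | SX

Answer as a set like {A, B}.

{P, X}

Directly nullable (have an ε-rule): {P, X}.
Not nullable: S — each has a terminal in every rule's right-hand side or depends on a non-nullable symbol.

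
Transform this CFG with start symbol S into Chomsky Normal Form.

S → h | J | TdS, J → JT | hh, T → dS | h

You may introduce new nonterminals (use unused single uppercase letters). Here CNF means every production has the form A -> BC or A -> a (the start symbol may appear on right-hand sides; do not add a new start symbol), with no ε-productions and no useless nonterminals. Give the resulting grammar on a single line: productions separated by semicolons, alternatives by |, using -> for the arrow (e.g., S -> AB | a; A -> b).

No ε-productions.
After unit-elimination: S -> h | JT | hh | TdS; J -> JT | hh; T -> h | dS.
TERM: introduce B -> d, A -> h and substitute in every rule of length ≥2.
BIN: S -> TBS becomes S -> TC, C -> BS.

S -> h | AA | JT | TC; A -> h; B -> d; C -> BS; J -> AA | JT; T -> h | BS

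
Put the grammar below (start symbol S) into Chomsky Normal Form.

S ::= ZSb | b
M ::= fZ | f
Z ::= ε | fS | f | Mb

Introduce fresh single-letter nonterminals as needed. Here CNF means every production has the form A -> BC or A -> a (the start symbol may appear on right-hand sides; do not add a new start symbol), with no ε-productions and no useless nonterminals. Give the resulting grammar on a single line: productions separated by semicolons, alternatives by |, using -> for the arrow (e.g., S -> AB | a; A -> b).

S -> b | SB | ZC; A -> f; B -> b; C -> SB; M -> f | AZ; Z -> f | AS | MB

Nullable: {Z}; after ε-elimination: S -> b | Sb | ZSb; M -> f | fZ; Z -> f | Mb | fS.
No unit productions to eliminate.
TERM: introduce B -> b, A -> f and substitute in every rule of length ≥2.
BIN: S -> ZSB becomes S -> ZC, C -> SB.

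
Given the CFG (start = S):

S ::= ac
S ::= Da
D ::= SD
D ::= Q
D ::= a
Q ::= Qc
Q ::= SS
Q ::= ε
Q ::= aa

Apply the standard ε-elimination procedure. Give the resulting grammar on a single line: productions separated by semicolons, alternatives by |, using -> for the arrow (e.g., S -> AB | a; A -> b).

S -> a | Da | ac; D -> Q | S | a | SD; Q -> c | Qc | SS | aa

Nullable set: {D, Q}.
S -> Da: D nullable, giving Da | a.
D -> Q: Q nullable, giving Q.
D -> SD: D nullable, giving S | SD.
Drop Q -> ε.
Q -> Qc: Q nullable, giving Qc | c.
Unchanged (no nullable symbols): S -> ac; D -> a; Q -> SS; Q -> aa.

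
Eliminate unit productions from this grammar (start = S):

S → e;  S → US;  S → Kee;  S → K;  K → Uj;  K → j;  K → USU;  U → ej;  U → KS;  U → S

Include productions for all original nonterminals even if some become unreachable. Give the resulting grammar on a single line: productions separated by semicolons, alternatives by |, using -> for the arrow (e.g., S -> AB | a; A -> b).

Unit productions: S->K, U->S.
Unit pairs (A ⇒* B via units): (S,K), (U,K), (U,S).
S: inherits non-unit rules of {K, S} → Kee | US | USU | Uj | e | j.
K: inherits non-unit rules of {K} → USU | Uj | j.
U: inherits non-unit rules of {K, S, U} → KS | Kee | US | USU | Uj | e | ej | j.

S -> e | j | US | Uj | Kee | USU; K -> j | Uj | USU; U -> e | j | KS | US | Uj | ej | Kee | USU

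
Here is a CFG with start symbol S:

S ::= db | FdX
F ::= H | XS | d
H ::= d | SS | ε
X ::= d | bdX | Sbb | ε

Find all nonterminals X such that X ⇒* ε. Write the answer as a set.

Directly nullable (have an ε-rule): {H, X}.
F is nullable via F -> H (every symbol on the right is already known nullable).
Not nullable: S — each has a terminal in every rule's right-hand side or depends on a non-nullable symbol.

{F, H, X}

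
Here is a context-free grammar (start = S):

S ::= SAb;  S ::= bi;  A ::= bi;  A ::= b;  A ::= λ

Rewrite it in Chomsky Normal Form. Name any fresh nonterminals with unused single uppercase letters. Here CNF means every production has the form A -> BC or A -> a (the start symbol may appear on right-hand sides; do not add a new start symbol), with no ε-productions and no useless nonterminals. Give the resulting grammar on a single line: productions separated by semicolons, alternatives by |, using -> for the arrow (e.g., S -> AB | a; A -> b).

Nullable: {A}; after ε-elimination: S -> Sb | bi | SAb; A -> b | bi.
No unit productions to eliminate.
TERM: introduce B -> b, C -> i and substitute in every rule of length ≥2.
BIN: S -> SAB becomes S -> SD, D -> AB.

S -> BC | SB | SD; A -> b | BC; B -> b; C -> i; D -> AB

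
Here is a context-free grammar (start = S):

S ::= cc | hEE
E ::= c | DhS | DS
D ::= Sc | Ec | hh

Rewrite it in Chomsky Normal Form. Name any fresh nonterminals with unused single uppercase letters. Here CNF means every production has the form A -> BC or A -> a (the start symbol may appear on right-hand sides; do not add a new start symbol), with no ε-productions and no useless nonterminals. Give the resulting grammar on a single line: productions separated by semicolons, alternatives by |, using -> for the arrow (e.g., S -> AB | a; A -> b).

S -> AA | BF; A -> c; B -> h; C -> BS; D -> BB | EA | SA; E -> c | DC | DS; F -> EE

No ε-productions.
No unit productions to eliminate.
TERM: introduce A -> c, B -> h and substitute in every rule of length ≥2.
BIN: E -> DBS becomes E -> DC, C -> BS; S -> BEE becomes S -> BF, F -> EE.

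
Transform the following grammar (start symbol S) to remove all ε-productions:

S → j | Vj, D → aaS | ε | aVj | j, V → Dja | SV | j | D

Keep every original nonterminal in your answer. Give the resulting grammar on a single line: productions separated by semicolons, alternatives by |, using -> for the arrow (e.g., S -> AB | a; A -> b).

S -> j | Vj; D -> j | aj | aVj | aaS; V -> D | S | j | SV | ja | Dja

Nullable set: {D, V}.
S -> Vj: V nullable, giving Vj | j.
Drop D -> ε.
D -> aVj: V nullable, giving aVj | aj.
V -> D: D nullable, giving D.
V -> Dja: D nullable, giving Dja | ja.
V -> SV: V nullable, giving S | SV.
Unchanged (no nullable symbols): S -> j; D -> aaS; D -> j; V -> j.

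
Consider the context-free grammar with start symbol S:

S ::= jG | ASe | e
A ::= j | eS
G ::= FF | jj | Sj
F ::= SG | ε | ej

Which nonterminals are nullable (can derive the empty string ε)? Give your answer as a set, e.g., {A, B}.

Directly nullable (have an ε-rule): {F}.
G is nullable via G -> FF (every symbol on the right is already known nullable).
Not nullable: A, S — each has a terminal in every rule's right-hand side or depends on a non-nullable symbol.

{F, G}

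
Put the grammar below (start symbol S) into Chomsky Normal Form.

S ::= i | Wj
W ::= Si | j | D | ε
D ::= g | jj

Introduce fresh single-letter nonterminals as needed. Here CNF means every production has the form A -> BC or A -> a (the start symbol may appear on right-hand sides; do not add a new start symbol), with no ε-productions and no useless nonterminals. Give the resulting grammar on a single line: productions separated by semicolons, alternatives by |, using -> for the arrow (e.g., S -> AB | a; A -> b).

S -> i | j | WA; A -> j; B -> i; W -> g | j | AA | SB

Nullable: {W}; after ε-elimination: S -> i | j | Wj; D -> g | jj; W -> D | j | Si.
After unit-elimination: S -> i | j | Wj; D -> g | jj; W -> g | j | Si | jj.
TERM: introduce B -> i, A -> j and substitute in every rule of length ≥2.
Drop unreachable/unproductive: D.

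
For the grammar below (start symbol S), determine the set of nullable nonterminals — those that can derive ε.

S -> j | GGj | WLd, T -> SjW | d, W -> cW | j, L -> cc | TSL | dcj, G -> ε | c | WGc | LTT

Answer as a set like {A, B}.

{G}

Directly nullable (have an ε-rule): {G}.
Not nullable: L, S, T, W — each has a terminal in every rule's right-hand side or depends on a non-nullable symbol.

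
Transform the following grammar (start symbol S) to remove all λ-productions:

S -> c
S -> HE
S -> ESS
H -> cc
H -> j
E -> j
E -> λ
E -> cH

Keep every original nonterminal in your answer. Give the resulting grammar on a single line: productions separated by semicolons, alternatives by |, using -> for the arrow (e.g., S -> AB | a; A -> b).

S -> H | c | HE | SS | ESS; E -> j | cH; H -> j | cc

Nullable set: {E}.
S -> ESS: E nullable, giving ESS | SS.
S -> HE: E nullable, giving H | HE.
Drop E -> λ.
Unchanged (no nullable symbols): S -> c; E -> cH; E -> j; H -> cc; H -> j.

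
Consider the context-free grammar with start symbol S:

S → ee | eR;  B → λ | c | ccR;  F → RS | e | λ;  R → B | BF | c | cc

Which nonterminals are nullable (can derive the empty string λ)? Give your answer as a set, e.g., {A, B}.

Directly nullable (have an ε-rule): {B, F}.
R is nullable via R -> B (every symbol on the right is already known nullable).
Not nullable: S — each has a terminal in every rule's right-hand side or depends on a non-nullable symbol.

{B, F, R}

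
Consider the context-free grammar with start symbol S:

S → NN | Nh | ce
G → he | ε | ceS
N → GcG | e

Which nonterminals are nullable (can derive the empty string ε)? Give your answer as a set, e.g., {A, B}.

{G}

Directly nullable (have an ε-rule): {G}.
Not nullable: N, S — each has a terminal in every rule's right-hand side or depends on a non-nullable symbol.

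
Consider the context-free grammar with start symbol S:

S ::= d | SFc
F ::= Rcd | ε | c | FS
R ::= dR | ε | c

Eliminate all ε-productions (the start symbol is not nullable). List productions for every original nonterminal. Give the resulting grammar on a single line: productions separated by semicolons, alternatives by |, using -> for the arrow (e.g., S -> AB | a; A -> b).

S -> d | Sc | SFc; F -> S | c | FS | cd | Rcd; R -> c | d | dR

Nullable set: {F, R}.
S -> SFc: F nullable, giving SFc | Sc.
Drop F -> ε.
F -> FS: F nullable, giving FS | S.
F -> Rcd: R nullable, giving Rcd | cd.
Drop R -> ε.
R -> dR: R nullable, giving d | dR.
Unchanged (no nullable symbols): S -> d; F -> c; R -> c.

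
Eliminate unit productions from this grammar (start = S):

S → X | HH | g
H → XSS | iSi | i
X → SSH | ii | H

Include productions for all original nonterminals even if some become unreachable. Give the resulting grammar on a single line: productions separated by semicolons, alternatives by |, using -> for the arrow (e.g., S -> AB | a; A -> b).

S -> g | i | HH | ii | SSH | XSS | iSi; H -> i | XSS | iSi; X -> i | ii | SSH | XSS | iSi

Unit productions: S->X, X->H.
Unit pairs (A ⇒* B via units): (S,H), (S,X), (X,H).
S: inherits non-unit rules of {H, S, X} → HH | SSH | XSS | g | i | iSi | ii.
H: inherits non-unit rules of {H} → XSS | i | iSi.
X: inherits non-unit rules of {H, X} → SSH | XSS | i | iSi | ii.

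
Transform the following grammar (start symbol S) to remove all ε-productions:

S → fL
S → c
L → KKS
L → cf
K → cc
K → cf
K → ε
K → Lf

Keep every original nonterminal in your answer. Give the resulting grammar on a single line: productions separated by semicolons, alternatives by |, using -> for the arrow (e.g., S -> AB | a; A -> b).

Nullable set: {K}.
Drop K -> ε.
L -> KKS: K, K nullable, giving KKS | KS | S.
Unchanged (no nullable symbols): S -> c; S -> fL; K -> Lf; K -> cc; K -> cf; L -> cf.

S -> c | fL; K -> Lf | cc | cf; L -> S | KS | cf | KKS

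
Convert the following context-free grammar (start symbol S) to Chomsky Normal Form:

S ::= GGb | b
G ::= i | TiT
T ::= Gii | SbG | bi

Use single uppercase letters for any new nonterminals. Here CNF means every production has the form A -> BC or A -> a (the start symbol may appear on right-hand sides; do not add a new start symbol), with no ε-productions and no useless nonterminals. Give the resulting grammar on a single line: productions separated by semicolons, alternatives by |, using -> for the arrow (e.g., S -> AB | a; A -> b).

No ε-productions.
No unit productions to eliminate.
TERM: introduce B -> b, A -> i and substitute in every rule of length ≥2.
BIN: G -> TAT becomes G -> TC, C -> AT; S -> GGB becomes S -> GD, D -> GB; T -> GAA becomes T -> GE, E -> AA; T -> SBG becomes T -> SF, F -> BG.

S -> b | GD; A -> i; B -> b; C -> AT; D -> GB; E -> AA; F -> BG; G -> i | TC; T -> BA | GE | SF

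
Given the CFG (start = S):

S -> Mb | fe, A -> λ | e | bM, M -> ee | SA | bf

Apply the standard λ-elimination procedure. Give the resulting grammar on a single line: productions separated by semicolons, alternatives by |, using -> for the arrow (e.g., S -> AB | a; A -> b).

S -> Mb | fe; A -> e | bM; M -> S | SA | bf | ee

Nullable set: {A}.
Drop A -> λ.
M -> SA: A nullable, giving S | SA.
Unchanged (no nullable symbols): S -> Mb; S -> fe; A -> bM; A -> e; M -> bf; M -> ee.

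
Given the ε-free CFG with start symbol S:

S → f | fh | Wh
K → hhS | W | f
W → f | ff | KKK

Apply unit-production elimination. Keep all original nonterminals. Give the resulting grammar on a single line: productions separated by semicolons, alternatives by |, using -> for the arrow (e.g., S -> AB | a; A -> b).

Unit productions: K->W.
Unit pairs (A ⇒* B via units): (K,W).
S: inherits non-unit rules of {S} → Wh | f | fh.
K: inherits non-unit rules of {K, W} → KKK | f | ff | hhS.
W: inherits non-unit rules of {W} → KKK | f | ff.

S -> f | Wh | fh; K -> f | ff | KKK | hhS; W -> f | ff | KKK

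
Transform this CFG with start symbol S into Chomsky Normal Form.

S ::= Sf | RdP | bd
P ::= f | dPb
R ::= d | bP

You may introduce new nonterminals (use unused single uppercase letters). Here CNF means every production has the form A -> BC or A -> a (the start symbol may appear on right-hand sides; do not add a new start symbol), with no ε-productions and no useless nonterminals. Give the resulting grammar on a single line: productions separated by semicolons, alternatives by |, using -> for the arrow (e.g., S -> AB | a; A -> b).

No ε-productions.
No unit productions to eliminate.
TERM: introduce B -> b, A -> d, C -> f and substitute in every rule of length ≥2.
BIN: P -> APB becomes P -> AD, D -> PB; S -> RAP becomes S -> RE, E -> AP.

S -> BA | RE | SC; A -> d; B -> b; C -> f; D -> PB; E -> AP; P -> f | AD; R -> d | BP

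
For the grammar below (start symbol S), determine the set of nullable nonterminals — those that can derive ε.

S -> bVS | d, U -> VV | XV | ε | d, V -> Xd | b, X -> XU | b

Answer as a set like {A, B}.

Directly nullable (have an ε-rule): {U}.
Not nullable: S, V, X — each has a terminal in every rule's right-hand side or depends on a non-nullable symbol.

{U}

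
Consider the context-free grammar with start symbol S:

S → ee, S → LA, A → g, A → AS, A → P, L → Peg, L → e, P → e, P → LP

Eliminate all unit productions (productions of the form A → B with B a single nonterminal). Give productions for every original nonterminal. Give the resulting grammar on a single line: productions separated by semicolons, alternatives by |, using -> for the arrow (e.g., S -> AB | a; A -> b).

Unit productions: A->P.
Unit pairs (A ⇒* B via units): (A,P).
S: inherits non-unit rules of {S} → LA | ee.
A: inherits non-unit rules of {A, P} → AS | LP | e | g.
L: inherits non-unit rules of {L} → Peg | e.
P: inherits non-unit rules of {P} → LP | e.

S -> LA | ee; A -> e | g | AS | LP; L -> e | Peg; P -> e | LP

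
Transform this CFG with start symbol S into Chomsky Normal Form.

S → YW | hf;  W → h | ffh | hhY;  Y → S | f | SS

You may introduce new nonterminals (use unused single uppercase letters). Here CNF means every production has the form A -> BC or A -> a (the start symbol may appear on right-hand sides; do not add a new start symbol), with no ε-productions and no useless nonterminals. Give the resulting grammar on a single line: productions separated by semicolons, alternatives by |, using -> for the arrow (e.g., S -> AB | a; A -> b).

No ε-productions.
After unit-elimination: S -> YW | hf; W -> h | ffh | hhY; Y -> f | SS | YW | hf.
TERM: introduce B -> f, A -> h and substitute in every rule of length ≥2.
BIN: W -> AAY becomes W -> AC, C -> AY; W -> BBA becomes W -> BD, D -> BA.

S -> AB | YW; A -> h; B -> f; C -> AY; D -> BA; W -> h | AC | BD; Y -> f | AB | SS | YW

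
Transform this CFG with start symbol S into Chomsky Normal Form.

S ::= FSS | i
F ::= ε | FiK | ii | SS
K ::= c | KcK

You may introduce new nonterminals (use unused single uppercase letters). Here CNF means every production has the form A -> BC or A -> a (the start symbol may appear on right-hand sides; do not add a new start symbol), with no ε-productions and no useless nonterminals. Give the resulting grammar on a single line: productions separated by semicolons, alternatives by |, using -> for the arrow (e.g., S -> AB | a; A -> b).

Nullable: {F}; after ε-elimination: S -> i | SS | FSS; F -> SS | iK | ii | FiK; K -> c | KcK.
No unit productions to eliminate.
TERM: introduce B -> c, A -> i and substitute in every rule of length ≥2.
BIN: F -> FAK becomes F -> FC, C -> AK; K -> KBK becomes K -> KD, D -> BK; S -> FSS becomes S -> FE, E -> SS.

S -> i | FE | SS; A -> i; B -> c; C -> AK; D -> BK; E -> SS; F -> AA | AK | FC | SS; K -> c | KD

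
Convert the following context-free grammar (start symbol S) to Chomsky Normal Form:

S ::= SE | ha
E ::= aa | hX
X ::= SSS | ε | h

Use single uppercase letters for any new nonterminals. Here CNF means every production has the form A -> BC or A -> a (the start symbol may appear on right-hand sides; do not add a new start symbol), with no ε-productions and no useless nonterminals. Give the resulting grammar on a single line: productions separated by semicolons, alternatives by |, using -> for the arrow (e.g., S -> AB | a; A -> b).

Nullable: {X}; after ε-elimination: S -> SE | ha; E -> h | aa | hX; X -> h | SSS.
No unit productions to eliminate.
TERM: introduce A -> a, B -> h and substitute in every rule of length ≥2.
BIN: X -> SSS becomes X -> SC, C -> SS.

S -> BA | SE; A -> a; B -> h; C -> SS; E -> h | AA | BX; X -> h | SC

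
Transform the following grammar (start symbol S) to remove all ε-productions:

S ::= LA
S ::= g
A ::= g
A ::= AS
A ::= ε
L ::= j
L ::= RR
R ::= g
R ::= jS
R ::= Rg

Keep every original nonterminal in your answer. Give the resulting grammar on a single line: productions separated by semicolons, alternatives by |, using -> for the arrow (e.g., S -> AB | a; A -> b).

S -> L | g | LA; A -> S | g | AS; L -> j | RR; R -> g | Rg | jS

Nullable set: {A}.
S -> LA: A nullable, giving L | LA.
Drop A -> ε.
A -> AS: A nullable, giving AS | S.
Unchanged (no nullable symbols): S -> g; A -> g; L -> RR; L -> j; R -> Rg; R -> g; R -> jS.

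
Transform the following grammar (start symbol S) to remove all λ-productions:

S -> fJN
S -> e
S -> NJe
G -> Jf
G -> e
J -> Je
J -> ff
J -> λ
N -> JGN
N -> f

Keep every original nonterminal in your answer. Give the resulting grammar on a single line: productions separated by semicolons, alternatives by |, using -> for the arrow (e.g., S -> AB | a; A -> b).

Nullable set: {J}.
S -> NJe: J nullable, giving NJe | Ne.
S -> fJN: J nullable, giving fJN | fN.
G -> Jf: J nullable, giving Jf | f.
Drop J -> λ.
J -> Je: J nullable, giving Je | e.
N -> JGN: J nullable, giving GN | JGN.
Unchanged (no nullable symbols): S -> e; G -> e; J -> ff; N -> f.

S -> e | Ne | fN | NJe | fJN; G -> e | f | Jf; J -> e | Je | ff; N -> f | GN | JGN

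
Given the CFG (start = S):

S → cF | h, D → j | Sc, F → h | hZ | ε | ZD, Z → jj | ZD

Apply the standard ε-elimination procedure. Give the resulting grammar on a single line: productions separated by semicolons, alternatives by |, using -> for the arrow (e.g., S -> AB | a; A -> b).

S -> c | h | cF; D -> j | Sc; F -> h | ZD | hZ; Z -> ZD | jj

Nullable set: {F}.
S -> cF: F nullable, giving c | cF.
Drop F -> ε.
Unchanged (no nullable symbols): S -> h; D -> Sc; D -> j; F -> ZD; F -> h; F -> hZ; Z -> ZD; Z -> jj.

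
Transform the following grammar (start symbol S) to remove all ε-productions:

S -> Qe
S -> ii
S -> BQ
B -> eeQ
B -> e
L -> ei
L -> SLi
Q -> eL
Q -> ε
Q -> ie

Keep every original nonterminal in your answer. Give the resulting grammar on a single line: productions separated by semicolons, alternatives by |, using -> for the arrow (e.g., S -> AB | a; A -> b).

S -> B | e | BQ | Qe | ii; B -> e | ee | eeQ; L -> ei | SLi; Q -> eL | ie

Nullable set: {Q}.
S -> BQ: Q nullable, giving B | BQ.
S -> Qe: Q nullable, giving Qe | e.
B -> eeQ: Q nullable, giving ee | eeQ.
Drop Q -> ε.
Unchanged (no nullable symbols): S -> ii; B -> e; L -> SLi; L -> ei; Q -> eL; Q -> ie.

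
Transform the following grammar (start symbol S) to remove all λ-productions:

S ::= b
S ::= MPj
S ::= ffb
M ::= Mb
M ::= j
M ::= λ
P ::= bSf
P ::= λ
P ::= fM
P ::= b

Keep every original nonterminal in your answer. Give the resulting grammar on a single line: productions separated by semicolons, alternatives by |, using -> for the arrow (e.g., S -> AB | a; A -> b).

S -> b | j | Mj | Pj | MPj | ffb; M -> b | j | Mb; P -> b | f | fM | bSf

Nullable set: {M, P}.
S -> MPj: M, P nullable, giving MPj | Mj | Pj | j.
Drop M -> λ.
M -> Mb: M nullable, giving Mb | b.
Drop P -> λ.
P -> fM: M nullable, giving f | fM.
Unchanged (no nullable symbols): S -> b; S -> ffb; M -> j; P -> b; P -> bSf.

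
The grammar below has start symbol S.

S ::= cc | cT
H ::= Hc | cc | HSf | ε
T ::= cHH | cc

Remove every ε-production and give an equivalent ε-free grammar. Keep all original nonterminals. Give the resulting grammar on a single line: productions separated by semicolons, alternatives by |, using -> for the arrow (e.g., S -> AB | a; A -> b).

S -> cT | cc; H -> c | Hc | Sf | cc | HSf; T -> c | cH | cc | cHH

Nullable set: {H}.
Drop H -> ε.
H -> HSf: H nullable, giving HSf | Sf.
H -> Hc: H nullable, giving Hc | c.
T -> cHH: H, H nullable, giving c | cH | cHH.
Unchanged (no nullable symbols): S -> cT; S -> cc; H -> cc; T -> cc.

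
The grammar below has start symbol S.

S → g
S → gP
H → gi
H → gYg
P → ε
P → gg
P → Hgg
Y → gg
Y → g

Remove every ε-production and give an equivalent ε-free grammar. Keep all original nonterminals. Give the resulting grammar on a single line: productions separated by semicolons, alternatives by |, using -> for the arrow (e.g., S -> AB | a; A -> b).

Nullable set: {P}.
S -> gP: P nullable, giving g | gP.
Drop P -> ε.
Unchanged (no nullable symbols): S -> g; H -> gYg; H -> gi; P -> Hgg; P -> gg; Y -> g; Y -> gg.

S -> g | gP; H -> gi | gYg; P -> gg | Hgg; Y -> g | gg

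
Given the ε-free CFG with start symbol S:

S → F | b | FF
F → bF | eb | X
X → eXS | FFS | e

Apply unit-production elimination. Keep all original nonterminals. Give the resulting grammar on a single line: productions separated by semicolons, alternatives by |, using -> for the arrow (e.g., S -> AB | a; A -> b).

S -> b | e | FF | bF | eb | FFS | eXS; F -> e | bF | eb | FFS | eXS; X -> e | FFS | eXS

Unit productions: F->X, S->F.
Unit pairs (A ⇒* B via units): (F,X), (S,F), (S,X).
S: inherits non-unit rules of {F, S, X} → FF | FFS | b | bF | e | eXS | eb.
F: inherits non-unit rules of {F, X} → FFS | bF | e | eXS | eb.
X: inherits non-unit rules of {X} → FFS | e | eXS.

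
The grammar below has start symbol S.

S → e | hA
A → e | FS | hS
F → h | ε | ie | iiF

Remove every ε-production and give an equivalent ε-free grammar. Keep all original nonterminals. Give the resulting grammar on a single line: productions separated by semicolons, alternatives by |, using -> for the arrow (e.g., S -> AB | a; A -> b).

S -> e | hA; A -> S | e | FS | hS; F -> h | ie | ii | iiF

Nullable set: {F}.
A -> FS: F nullable, giving FS | S.
Drop F -> ε.
F -> iiF: F nullable, giving ii | iiF.
Unchanged (no nullable symbols): S -> e; S -> hA; A -> e; A -> hS; F -> h; F -> ie.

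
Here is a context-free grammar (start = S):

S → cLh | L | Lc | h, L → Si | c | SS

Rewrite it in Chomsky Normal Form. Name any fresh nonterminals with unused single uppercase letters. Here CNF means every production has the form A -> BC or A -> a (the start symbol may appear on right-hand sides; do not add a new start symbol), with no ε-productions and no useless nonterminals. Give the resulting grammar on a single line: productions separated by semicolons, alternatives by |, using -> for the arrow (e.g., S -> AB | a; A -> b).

S -> c | h | BD | LB | SA | SS; A -> i; B -> c; C -> h; D -> LC; L -> c | SA | SS

No ε-productions.
After unit-elimination: S -> c | h | Lc | SS | Si | cLh; L -> c | SS | Si.
TERM: introduce B -> c, C -> h, A -> i and substitute in every rule of length ≥2.
BIN: S -> BLC becomes S -> BD, D -> LC.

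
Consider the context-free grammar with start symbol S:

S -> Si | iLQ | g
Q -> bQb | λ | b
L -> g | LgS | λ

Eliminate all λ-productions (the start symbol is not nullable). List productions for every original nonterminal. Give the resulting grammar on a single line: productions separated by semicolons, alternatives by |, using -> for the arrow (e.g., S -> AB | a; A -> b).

S -> g | i | Si | iL | iQ | iLQ; L -> g | gS | LgS; Q -> b | bb | bQb

Nullable set: {L, Q}.
S -> iLQ: L, Q nullable, giving i | iL | iLQ | iQ.
Drop L -> λ.
L -> LgS: L nullable, giving LgS | gS.
Drop Q -> λ.
Q -> bQb: Q nullable, giving bQb | bb.
Unchanged (no nullable symbols): S -> Si; S -> g; L -> g; Q -> b.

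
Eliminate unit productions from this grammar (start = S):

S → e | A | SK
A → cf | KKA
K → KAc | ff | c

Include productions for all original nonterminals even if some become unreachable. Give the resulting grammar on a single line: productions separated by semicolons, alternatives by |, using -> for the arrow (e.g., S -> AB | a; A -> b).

Unit productions: S->A.
Unit pairs (A ⇒* B via units): (S,A).
S: inherits non-unit rules of {A, S} → KKA | SK | cf | e.
A: inherits non-unit rules of {A} → KKA | cf.
K: inherits non-unit rules of {K} → KAc | c | ff.

S -> e | SK | cf | KKA; A -> cf | KKA; K -> c | ff | KAc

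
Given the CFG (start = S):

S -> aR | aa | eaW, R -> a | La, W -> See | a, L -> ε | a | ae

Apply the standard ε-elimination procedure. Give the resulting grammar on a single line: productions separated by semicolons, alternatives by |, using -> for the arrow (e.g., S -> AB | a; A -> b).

S -> aR | aa | eaW; L -> a | ae; R -> a | La; W -> a | See

Nullable set: {L}.
Drop L -> ε.
R -> La: L nullable, giving La | a.
Unchanged (no nullable symbols): S -> aR; S -> aa; S -> eaW; L -> a; L -> ae; R -> a; W -> See; W -> a.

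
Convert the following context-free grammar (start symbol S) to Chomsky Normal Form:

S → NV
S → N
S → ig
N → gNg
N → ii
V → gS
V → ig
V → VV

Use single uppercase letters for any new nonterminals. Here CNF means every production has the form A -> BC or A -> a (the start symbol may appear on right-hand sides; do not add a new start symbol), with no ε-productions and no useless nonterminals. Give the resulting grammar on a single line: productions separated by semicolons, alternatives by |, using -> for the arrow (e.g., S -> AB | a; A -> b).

S -> AD | BA | BB | NV; A -> g; B -> i; C -> NA; D -> NA; N -> AC | BB; V -> AS | BA | VV

No ε-productions.
After unit-elimination: S -> NV | ig | ii | gNg; N -> ii | gNg; V -> VV | gS | ig.
TERM: introduce A -> g, B -> i and substitute in every rule of length ≥2.
BIN: N -> ANA becomes N -> AC, C -> NA; S -> ANA becomes S -> AD, D -> NA.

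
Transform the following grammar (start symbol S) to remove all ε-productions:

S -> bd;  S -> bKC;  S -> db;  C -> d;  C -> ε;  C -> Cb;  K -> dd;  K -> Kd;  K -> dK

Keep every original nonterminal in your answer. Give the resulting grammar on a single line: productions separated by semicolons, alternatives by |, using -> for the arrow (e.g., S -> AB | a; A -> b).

S -> bK | bd | db | bKC; C -> b | d | Cb; K -> Kd | dK | dd

Nullable set: {C}.
S -> bKC: C nullable, giving bK | bKC.
Drop C -> ε.
C -> Cb: C nullable, giving Cb | b.
Unchanged (no nullable symbols): S -> bd; S -> db; C -> d; K -> Kd; K -> dK; K -> dd.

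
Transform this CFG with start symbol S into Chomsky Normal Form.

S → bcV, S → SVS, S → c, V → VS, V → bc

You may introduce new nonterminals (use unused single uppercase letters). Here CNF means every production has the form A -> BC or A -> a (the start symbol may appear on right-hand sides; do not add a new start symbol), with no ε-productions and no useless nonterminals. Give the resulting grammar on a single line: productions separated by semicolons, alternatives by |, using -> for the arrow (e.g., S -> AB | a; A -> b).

No ε-productions.
No unit productions to eliminate.
TERM: introduce A -> b, B -> c and substitute in every rule of length ≥2.
BIN: S -> ABV becomes S -> AC, C -> BV; S -> SVS becomes S -> SD, D -> VS.

S -> c | AC | SD; A -> b; B -> c; C -> BV; D -> VS; V -> AB | VS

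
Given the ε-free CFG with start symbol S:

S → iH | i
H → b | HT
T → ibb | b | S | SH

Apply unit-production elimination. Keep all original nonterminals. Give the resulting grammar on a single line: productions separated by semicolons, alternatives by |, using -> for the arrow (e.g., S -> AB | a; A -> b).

S -> i | iH; H -> b | HT; T -> b | i | SH | iH | ibb

Unit productions: T->S.
Unit pairs (A ⇒* B via units): (T,S).
S: inherits non-unit rules of {S} → i | iH.
H: inherits non-unit rules of {H} → HT | b.
T: inherits non-unit rules of {S, T} → SH | b | i | iH | ibb.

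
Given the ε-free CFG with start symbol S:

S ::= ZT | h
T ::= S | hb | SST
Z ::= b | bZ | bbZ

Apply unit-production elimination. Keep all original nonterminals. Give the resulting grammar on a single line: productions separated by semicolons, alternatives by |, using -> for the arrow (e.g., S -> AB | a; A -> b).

Unit productions: T->S.
Unit pairs (A ⇒* B via units): (T,S).
S: inherits non-unit rules of {S} → ZT | h.
T: inherits non-unit rules of {S, T} → SST | ZT | h | hb.
Z: inherits non-unit rules of {Z} → b | bZ | bbZ.

S -> h | ZT; T -> h | ZT | hb | SST; Z -> b | bZ | bbZ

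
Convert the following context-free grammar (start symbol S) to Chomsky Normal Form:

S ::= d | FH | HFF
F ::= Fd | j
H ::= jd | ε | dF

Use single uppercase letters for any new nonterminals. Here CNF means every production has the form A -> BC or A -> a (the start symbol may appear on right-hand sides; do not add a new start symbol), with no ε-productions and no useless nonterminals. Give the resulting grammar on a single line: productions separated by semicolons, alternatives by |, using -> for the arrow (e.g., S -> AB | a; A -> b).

S -> d | j | FA | FF | FH | HC; A -> d; B -> j; C -> FF; F -> j | FA; H -> AF | BA

Nullable: {H}; after ε-elimination: S -> F | d | FF | FH | HFF; F -> j | Fd; H -> dF | jd.
After unit-elimination: S -> d | j | FF | FH | Fd | HFF; F -> j | Fd; H -> dF | jd.
TERM: introduce A -> d, B -> j and substitute in every rule of length ≥2.
BIN: S -> HFF becomes S -> HC, C -> FF.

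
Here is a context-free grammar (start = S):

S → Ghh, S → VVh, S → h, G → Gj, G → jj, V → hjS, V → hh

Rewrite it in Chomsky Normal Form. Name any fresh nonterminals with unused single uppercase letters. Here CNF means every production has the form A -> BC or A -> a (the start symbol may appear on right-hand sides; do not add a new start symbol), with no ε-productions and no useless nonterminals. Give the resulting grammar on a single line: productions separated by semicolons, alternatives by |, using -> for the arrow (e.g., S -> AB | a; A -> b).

No ε-productions.
No unit productions to eliminate.
TERM: introduce B -> h, A -> j and substitute in every rule of length ≥2.
BIN: S -> GBB becomes S -> GC, C -> BB; S -> VVB becomes S -> VD, D -> VB; V -> BAS becomes V -> BE, E -> AS.

S -> h | GC | VD; A -> j; B -> h; C -> BB; D -> VB; E -> AS; G -> AA | GA; V -> BB | BE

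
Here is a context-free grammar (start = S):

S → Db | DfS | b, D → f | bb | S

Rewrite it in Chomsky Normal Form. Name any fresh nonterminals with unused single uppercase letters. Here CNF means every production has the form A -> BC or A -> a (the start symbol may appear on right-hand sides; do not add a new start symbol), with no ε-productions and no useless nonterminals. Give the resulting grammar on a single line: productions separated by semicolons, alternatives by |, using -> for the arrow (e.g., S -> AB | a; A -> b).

S -> b | DA | DE; A -> b; B -> f; C -> BS; D -> b | f | AA | DA | DC; E -> BS

No ε-productions.
After unit-elimination: S -> b | Db | DfS; D -> b | f | Db | bb | DfS.
TERM: introduce A -> b, B -> f and substitute in every rule of length ≥2.
BIN: D -> DBS becomes D -> DC, C -> BS; S -> DBS becomes S -> DE, E -> BS.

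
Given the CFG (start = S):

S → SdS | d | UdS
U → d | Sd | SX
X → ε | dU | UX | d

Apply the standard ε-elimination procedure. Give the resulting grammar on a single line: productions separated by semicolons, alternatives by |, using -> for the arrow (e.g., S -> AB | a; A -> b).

Nullable set: {X}.
U -> SX: X nullable, giving S | SX.
Drop X -> ε.
X -> UX: X nullable, giving U | UX.
Unchanged (no nullable symbols): S -> SdS; S -> UdS; S -> d; U -> Sd; U -> d; X -> d; X -> dU.

S -> d | SdS | UdS; U -> S | d | SX | Sd; X -> U | d | UX | dU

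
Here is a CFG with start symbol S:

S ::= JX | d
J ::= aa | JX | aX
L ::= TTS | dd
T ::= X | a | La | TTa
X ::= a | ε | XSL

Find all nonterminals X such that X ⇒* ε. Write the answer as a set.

{T, X}

Directly nullable (have an ε-rule): {X}.
T is nullable via T -> X (every symbol on the right is already known nullable).
Not nullable: J, L, S — each has a terminal in every rule's right-hand side or depends on a non-nullable symbol.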